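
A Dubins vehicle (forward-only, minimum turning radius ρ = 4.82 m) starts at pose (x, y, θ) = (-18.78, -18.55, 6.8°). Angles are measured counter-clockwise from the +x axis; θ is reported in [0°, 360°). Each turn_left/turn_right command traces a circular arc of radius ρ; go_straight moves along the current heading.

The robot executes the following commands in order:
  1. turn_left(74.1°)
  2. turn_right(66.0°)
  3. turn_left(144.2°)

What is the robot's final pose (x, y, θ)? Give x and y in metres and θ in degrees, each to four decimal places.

(-10.5913, -1.4698, 159.1000°)

set_pose: (x, y, θ) = (-18.7800, -18.5500, 6.8000°), ρ = 4.82
turn_left(74.1°): centre at ρ to the left, rotate +74.1° → (-14.5914, -14.5262, 80.9000°)
turn_right(66.0°): centre at ρ to the right, rotate −66.0° → (-11.0714, -10.6306, 14.9000°)
turn_left(144.2°): centre at ρ to the left, rotate +144.2° → (-10.5913, -1.4698, 159.1000°)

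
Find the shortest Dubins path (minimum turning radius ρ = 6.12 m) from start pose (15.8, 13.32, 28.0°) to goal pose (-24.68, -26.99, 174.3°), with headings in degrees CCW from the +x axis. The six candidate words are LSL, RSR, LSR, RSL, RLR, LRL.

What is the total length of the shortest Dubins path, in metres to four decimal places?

Let ψ = atan2(Δy, Δx) = atan2(-40.31, -40.48) = -135.1206° be the start→goal bearing.
Normalize: d = |goal − start| / ρ = 57.127283/6.12 = 9.334523, α = (θ_start − ψ) mod 360° = 163.1206° = 2.846991 rad, β = (θ_goal − ψ) mod 360° = 309.4206° = 5.400408 rad.
Common terms: sin α = 0.290359, cos α = -0.956918, sin β = -0.772506, cos β = 0.635008, cos(α−β) = -0.831954, d² = 87.133327. Work in radians in the unit-radius frame; every candidate has L = ρ·(t + p + q).
LSL: p² = 2 + d² − 2cos(α−β) + 2d(sin α − sin β) = 110.639903; p = √p² = 10.518550; φ = atan2(cos β − cos α, d + sin α − sin β) = 0.151928 rad; t = (φ − α) mod 2π = 3.588123 rad, q = (β − φ) mod 2π = 5.248479 rad → L = 6.12·(3.588123 + 10.518550 + 5.248479) = 6.12·19.355152 = 118.453533 m
RSR: p² = 2 + d² − 2cos(α−β) + 2d(sin β − sin α) = 70.954568; p = √p² = 8.423453; φ = atan2(cos α − cos β, d − sin α + sin β) = -0.190131 rad; t = (α − φ) mod 2π = 3.037122 rad, q = (φ − β) mod 2π = 0.692647 rad → L = 6.12·(3.037122 + 8.423453 + 0.692647) = 6.12·12.153222 = 74.377719 m
LSR: p² = d² − 2 + 2cos(α−β) + 2d(sin α + sin β) = 74.468195; p = √p² = 8.629496; φ = atan2(−cos α − cos β, d + sin α + sin β) − atan2(−2, p) = 0.264091 rad; t = (φ − α) mod 2π = 3.700285 rad, q = (φ − β) mod 2π = 1.146868 rad → L = 6.12·(3.700285 + 8.629496 + 1.146868) = 6.12·13.476649 = 82.477092 m
RSL: p² = d² − 2 + 2cos(α−β) − 2d(sin α + sin β) = 92.470643; p = √p² = 9.616166; φ = atan2(cos α + cos β, d − sin α − sin β) − atan2(2, p) = -0.237840 rad; t = (α − φ) mod 2π = 3.084831 rad, q = (β − φ) mod 2π = 5.638248 rad → L = 6.12·(3.084831 + 9.616166 + 5.638248) = 6.12·18.339244 = 112.236176 m
RLR: c = (6 − d² + 2cos(α−β) + 2d(sin α − sin β))/8 = -7.869321, |c| > 1 → infeasible
LRL: c = (6 − d² + 2cos(α−β) − 2d(sin α − sin β))/8 = -12.829988, |c| > 1 → infeasible
Shortest: RSR with L = 74.377719 m ≈ 74.3777 m

74.3777 m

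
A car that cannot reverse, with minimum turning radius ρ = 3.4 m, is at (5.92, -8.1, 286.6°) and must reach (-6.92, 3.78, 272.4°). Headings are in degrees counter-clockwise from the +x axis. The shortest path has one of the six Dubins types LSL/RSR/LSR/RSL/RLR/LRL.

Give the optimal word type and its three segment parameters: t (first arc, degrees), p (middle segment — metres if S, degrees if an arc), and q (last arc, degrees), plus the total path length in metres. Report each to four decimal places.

RSL: t = 199.3456°, p = 12.6825 m, q = 185.1456°, L = 35.4987 m

Let ψ = atan2(Δy, Δx) = atan2(11.88, -12.84) = 137.2240° be the start→goal bearing.
Normalize: d = |goal − start| / ρ = 17.492856/3.4 = 5.144958, α = (θ_start − ψ) mod 360° = 149.3760° = 2.607104 rad, β = (θ_goal − ψ) mod 360° = 135.1760° = 2.359267 rad.
Common terms: sin α = 0.509401, cos α = -0.860529, sin β = 0.704931, cos β = -0.709276, cos(α−β) = 0.969445, d² = 26.470588. Work in radians in the unit-radius frame; every candidate has L = ρ·(t + p + q).
LSL: p² = 2 + d² − 2cos(α−β) + 2d(sin α − sin β) = 24.519715; p = √p² = 4.951739; φ = atan2(cos β − cos α, d + sin α − sin β) = 0.030550 rad; t = (φ − α) mod 2π = 3.706632 rad, q = (β − φ) mod 2π = 2.328717 rad → L = 3.4·(3.706632 + 4.951739 + 2.328717) = 3.4·10.987087 = 37.356096 m
RSR: p² = 2 + d² − 2cos(α−β) + 2d(sin β − sin α) = 28.543680; p = √p² = 5.342629; φ = atan2(cos α − cos β, d − sin α + sin β) = -0.028314 rad; t = (α − φ) mod 2π = 2.635418 rad, q = (φ − β) mod 2π = 3.895604 rad → L = 3.4·(2.635418 + 5.342629 + 3.895604) = 3.4·11.873651 = 40.370412 m
LSR: p² = d² − 2 + 2cos(α−β) + 2d(sin α + sin β) = 38.904854; p = √p² = 6.237376; φ = atan2(−cos α − cos β, d + sin α + sin β) − atan2(−2, p) = 0.552304 rad; t = (φ − α) mod 2π = 4.228386 rad, q = (φ − β) mod 2π = 4.476223 rad → L = 3.4·(4.228386 + 6.237376 + 4.476223) = 3.4·14.941984 = 50.802746 m
RSL: p² = d² − 2 + 2cos(α−β) − 2d(sin α + sin β) = 13.914103; p = √p² = 3.730161; φ = atan2(cos α + cos β, d − sin α − sin β) − atan2(2, p) = -0.872133 rad; t = (α − φ) mod 2π = 3.479237 rad, q = (β − φ) mod 2π = 3.231400 rad → L = 3.4·(3.479237 + 3.730161 + 3.231400) = 3.4·10.440798 = 35.498714 m
RLR: c = (6 − d² + 2cos(α−β) + 2d(sin α − sin β))/8 = -2.567960, |c| > 1 → infeasible
LRL: c = (6 − d² + 2cos(α−β) − 2d(sin α − sin β))/8 = -2.064964, |c| > 1 → infeasible
Shortest: RSL with L = 35.498714 m ≈ 35.4987 m
Convert RSL to answer units (arcs ×180/π): t = 3.479237·180/π = 199.3456°, p = ρ·p = 3.4·3.730161 = 12.6825 m, q = 3.231400·180/π = 185.1456°, L = 35.4987 m.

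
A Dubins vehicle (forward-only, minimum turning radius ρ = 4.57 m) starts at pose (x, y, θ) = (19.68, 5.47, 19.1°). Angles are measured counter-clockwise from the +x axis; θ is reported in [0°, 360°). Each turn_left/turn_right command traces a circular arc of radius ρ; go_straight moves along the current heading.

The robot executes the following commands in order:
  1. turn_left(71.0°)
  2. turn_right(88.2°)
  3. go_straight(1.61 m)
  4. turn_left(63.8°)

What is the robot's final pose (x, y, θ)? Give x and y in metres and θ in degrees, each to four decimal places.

set_pose: (x, y, θ) = (19.6800, 5.4700, 19.1000°), ρ = 4.57
turn_left(71.0°): centre at ρ to the left, rotate +71.0° → (22.7546, 9.7964, 90.1000°)
turn_right(88.2°): centre at ρ to the right, rotate −88.2° → (27.1731, 14.3719, 1.9000°)
go_straight(1.61): x += 1.61·cos θ, y += 1.61·sin θ → (28.7822, 14.4252, 1.9000°)
turn_left(63.8°): centre at ρ to the left, rotate +63.8° → (32.7958, 17.1121, 65.7000°)

(32.7958, 17.1121, 65.7000°)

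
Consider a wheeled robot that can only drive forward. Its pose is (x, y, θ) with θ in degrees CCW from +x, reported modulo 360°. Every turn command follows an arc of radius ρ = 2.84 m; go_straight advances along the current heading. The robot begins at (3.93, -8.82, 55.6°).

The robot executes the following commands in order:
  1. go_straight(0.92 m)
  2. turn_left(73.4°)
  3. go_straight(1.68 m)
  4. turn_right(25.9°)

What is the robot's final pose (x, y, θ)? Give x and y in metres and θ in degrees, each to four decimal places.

(2.6973, -2.2199, 103.1000°)

set_pose: (x, y, θ) = (3.9300, -8.8200, 55.6000°), ρ = 2.84
go_straight(0.92): x += 0.92·cos θ, y += 0.92·sin θ → (4.4498, -8.0609, 55.6000°)
turn_left(73.4°): centre at ρ to the left, rotate +73.4° → (4.3135, -4.6691, 129.0000°)
go_straight(1.68): x += 1.68·cos θ, y += 1.68·sin θ → (3.2563, -3.3635, 129.0000°)
turn_right(25.9°): centre at ρ to the right, rotate −25.9° → (2.6973, -2.2199, 103.1000°)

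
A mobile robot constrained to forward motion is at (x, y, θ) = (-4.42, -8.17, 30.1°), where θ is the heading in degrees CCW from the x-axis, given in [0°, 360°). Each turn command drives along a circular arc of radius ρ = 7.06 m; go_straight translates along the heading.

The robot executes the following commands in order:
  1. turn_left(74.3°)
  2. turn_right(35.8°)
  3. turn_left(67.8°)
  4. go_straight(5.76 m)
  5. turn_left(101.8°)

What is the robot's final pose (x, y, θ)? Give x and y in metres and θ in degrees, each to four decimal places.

(-17.6023, 14.2940, 238.2000°)

set_pose: (x, y, θ) = (-4.4200, -8.1700, 30.1000°), ρ = 7.06
turn_left(74.3°): centre at ρ to the left, rotate +74.3° → (-1.1225, -0.3063, 104.4000°)
turn_right(35.8°): centre at ρ to the right, rotate −35.8° → (-0.8575, 4.0255, 68.6000°)
turn_left(67.8°): centre at ρ to the left, rotate +67.8° → (-2.5621, 11.7142, 136.4000°)
go_straight(5.76): x += 5.76·cos θ, y += 5.76·sin θ → (-6.7333, 15.6864, 136.4000°)
turn_left(101.8°): centre at ρ to the left, rotate +101.8° → (-17.6023, 14.2940, 238.2000°)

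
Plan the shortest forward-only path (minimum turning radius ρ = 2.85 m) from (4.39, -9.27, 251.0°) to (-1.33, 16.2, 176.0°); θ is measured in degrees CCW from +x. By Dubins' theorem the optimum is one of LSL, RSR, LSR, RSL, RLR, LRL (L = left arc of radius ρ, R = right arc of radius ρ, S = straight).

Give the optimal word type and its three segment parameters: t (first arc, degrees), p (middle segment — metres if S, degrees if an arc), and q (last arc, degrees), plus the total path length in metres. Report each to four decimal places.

RSL: t = 167.6088°, p = 21.1838 m, q = 92.6088°, L = 34.1275 m

Let ψ = atan2(Δy, Δx) = atan2(25.47, -5.72) = 102.6574° be the start→goal bearing.
Normalize: d = |goal − start| / ρ = 26.104392/2.85 = 9.159436, α = (θ_start − ψ) mod 360° = 148.3426° = 2.589067 rad, β = (θ_goal − ψ) mod 360° = 73.3426° = 1.280070 rad.
Common terms: sin α = 0.524838, cos α = -0.851202, sin β = 0.958036, cos β = 0.286648, cos(α−β) = 0.258819, d² = 83.895266. Work in radians in the unit-radius frame; every candidate has L = ρ·(t + p + q).
LSL: p² = 2 + d² − 2cos(α−β) + 2d(sin α − sin β) = 77.441935; p = √p² = 8.800110; φ = atan2(cos β − cos α, d + sin α − sin β) = 0.129662 rad; t = (φ − α) mod 2π = 3.823780 rad, q = (β − φ) mod 2π = 1.150408 rad → L = 2.85·(3.823780 + 8.800110 + 1.150408) = 2.85·13.774298 = 39.256750 m
RSR: p² = 2 + d² − 2cos(α−β) + 2d(sin β − sin α) = 93.313321; p = √p² = 9.659882; φ = atan2(cos α − cos β, d − sin α + sin β) = -0.118065 rad; t = (α − φ) mod 2π = 2.707133 rad, q = (φ − β) mod 2π = 4.885049 rad → L = 2.85·(2.707133 + 9.659882 + 4.885049) = 2.85·17.252064 = 49.168383 m
LSR: p² = d² − 2 + 2cos(α−β) + 2d(sin α + sin β) = 109.577491; p = √p² = 10.467927; φ = atan2(−cos α − cos β, d + sin α + sin β) − atan2(−2, p) = 0.241783 rad; t = (φ − α) mod 2π = 3.935901 rad, q = (φ − β) mod 2π = 5.244898 rad → L = 2.85·(3.935901 + 10.467927 + 5.244898) = 2.85·19.648726 = 55.998868 m
RSL: p² = d² − 2 + 2cos(α−β) − 2d(sin α + sin β) = 55.248317; p = √p² = 7.432921; φ = atan2(cos α + cos β, d − sin α − sin β) − atan2(2, p) = -0.336258 rad; t = (α − φ) mod 2π = 2.925326 rad, q = (β − φ) mod 2π = 1.616329 rad → L = 2.85·(2.925326 + 7.432921 + 1.616329) = 2.85·11.974576 = 34.127540 m
RLR: c = (6 − d² + 2cos(α−β) + 2d(sin α − sin β))/8 = -10.664165, |c| > 1 → infeasible
LRL: c = (6 − d² + 2cos(α−β) − 2d(sin α − sin β))/8 = -8.680242, |c| > 1 → infeasible
Shortest: RSL with L = 34.127540 m ≈ 34.1275 m
Convert RSL to answer units (arcs ×180/π): t = 2.925326·180/π = 167.6088°, p = ρ·p = 2.85·7.432921 = 21.1838 m, q = 1.616329·180/π = 92.6088°, L = 34.1275 m.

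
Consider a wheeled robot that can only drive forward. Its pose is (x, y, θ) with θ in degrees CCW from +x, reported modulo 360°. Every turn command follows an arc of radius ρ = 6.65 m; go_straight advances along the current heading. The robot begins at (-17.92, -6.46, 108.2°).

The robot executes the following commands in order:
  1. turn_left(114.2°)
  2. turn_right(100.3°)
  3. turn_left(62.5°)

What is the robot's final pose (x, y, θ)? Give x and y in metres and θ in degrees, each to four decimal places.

set_pose: (x, y, θ) = (-17.9200, -6.4600, 108.2000°), ρ = 6.65
turn_left(114.2°): centre at ρ to the left, rotate +114.2° → (-28.7214, -3.6263, 222.4000°)
turn_right(100.3°): centre at ρ to the right, rotate −100.3° → (-38.8389, -2.2494, 122.1000°)
turn_left(62.5°): centre at ρ to the left, rotate +62.5° → (-45.0056, 0.8454, 184.6000°)

(-45.0056, 0.8454, 184.6000°)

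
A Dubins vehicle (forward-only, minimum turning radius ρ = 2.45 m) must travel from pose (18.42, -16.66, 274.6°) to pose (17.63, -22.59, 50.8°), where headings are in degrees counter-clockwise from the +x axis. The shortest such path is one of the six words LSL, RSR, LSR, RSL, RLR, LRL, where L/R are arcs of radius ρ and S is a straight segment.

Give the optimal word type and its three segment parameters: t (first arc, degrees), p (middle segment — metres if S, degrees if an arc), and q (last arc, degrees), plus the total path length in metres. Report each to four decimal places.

Let ψ = atan2(Δy, Δx) = atan2(-5.93, -0.79) = -97.5883° be the start→goal bearing.
Normalize: d = |goal − start| / ρ = 5.982391/2.45 = 2.441792, α = (θ_start − ψ) mod 360° = 12.1883° = 0.212726 rad, β = (θ_goal − ψ) mod 360° = 148.3883° = 2.589865 rad.
Common terms: sin α = 0.211125, cos α = 0.977459, sin β = 0.524160, cos β = -0.851620, cos(α−β) = -0.721760, d² = 5.962349. Work in radians in the unit-radius frame; every candidate has L = ρ·(t + p + q).
LSL: p² = 2 + d² − 2cos(α−β) + 2d(sin α − sin β) = 7.877141; p = √p² = 2.806624; φ = atan2(cos β − cos α, d + sin α − sin β) = -0.709824 rad; t = (φ − α) mod 2π = 5.360635 rad, q = (β − φ) mod 2π = 3.299689 rad → L = 2.45·(5.360635 + 2.806624 + 3.299689) = 2.45·11.466948 = 28.094023 m
RSR: p² = 2 + d² − 2cos(α−β) + 2d(sin β − sin α) = 10.934598; p = √p² = 3.306750; φ = atan2(cos α − cos β, d − sin α + sin β) = 0.586123 rad; t = (α − φ) mod 2π = 5.909789 rad, q = (φ − β) mod 2π = 4.279443 rad → L = 2.45·(5.909789 + 3.306750 + 4.279443) = 2.45·13.495983 = 33.065157 m
LSR: p² = d² − 2 + 2cos(α−β) + 2d(sin α + sin β) = 6.109655; p = √p² = 2.471772; φ = atan2(−cos α − cos β, d + sin α + sin β) − atan2(−2, p) = 0.640699 rad; t = (φ − α) mod 2π = 0.427973 rad, q = (φ − β) mod 2π = 4.334020 rad → L = 2.45·(0.427973 + 2.471772 + 4.334020) = 2.45·7.233765 = 17.722724 m
RSL: p² = d² − 2 + 2cos(α−β) − 2d(sin α + sin β) = -1.071998 < 0 → infeasible
RLR: c = (6 − d² + 2cos(α−β) + 2d(sin α − sin β))/8 = -0.366825; p = 2π − arccos c = 4.336795 rad; φ = atan2(cos α − cos β, d − sin α + sin β) = 0.586123 rad; t = (α − φ + p/2) mod 2π = 1.795001 rad, q = (α − β − t + p) mod 2π = 0.164656 rad → L = 2.45·(1.795001 + 4.336795 + 0.164656) = 2.45·6.296452 = 15.426308 m
LRL: c = (6 − d² + 2cos(α−β) − 2d(sin α − sin β))/8 = 0.015357; p = 2π − arccos c = 4.727747 rad; φ = atan2(cos β − cos α, d + sin α − sin β) = -0.709824 rad; t = (φ − α + p/2) mod 2π = 1.441323 rad, q = (β − α − t + p) mod 2π = 5.663563 rad → L = 2.45·(1.441323 + 4.727747 + 5.663563) = 2.45·11.832632 = 28.989949 m
Shortest: RLR with L = 15.426308 m ≈ 15.4263 m
Convert RLR to answer units (arcs ×180/π): t = 1.795001·180/π = 102.8460°, p = 4.336795·180/π = 248.4801°, q = 0.164656·180/π = 9.4341°, L = 15.4263 m.

RLR: t = 102.8460°, p = 248.4801°, q = 9.4341°, L = 15.4263 m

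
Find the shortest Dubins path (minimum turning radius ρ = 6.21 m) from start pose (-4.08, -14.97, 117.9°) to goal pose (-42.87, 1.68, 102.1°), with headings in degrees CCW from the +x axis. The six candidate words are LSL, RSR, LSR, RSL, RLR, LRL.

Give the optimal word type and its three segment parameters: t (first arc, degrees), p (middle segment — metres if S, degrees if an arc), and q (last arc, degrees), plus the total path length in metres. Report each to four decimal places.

LSR: t = 45.8775°, p = 31.9725 m, q = 61.6775°, L = 43.6299 m

Let ψ = atan2(Δy, Δx) = atan2(16.65, -38.79) = 156.7693° be the start→goal bearing.
Normalize: d = |goal − start| / ρ = 42.212399/6.21 = 6.797488, α = (θ_start − ψ) mod 360° = 321.1307° = 5.604788 rad, β = (θ_goal − ψ) mod 360° = 305.3307° = 5.329026 rad.
Common terms: sin α = -0.627546, cos α = 0.778579, sin β = -0.815828, cos β = 0.578294, cos(α−β) = 0.962218, d² = 46.205839. Work in radians in the unit-radius frame; every candidate has L = ρ·(t + p + q).
LSL: p² = 2 + d² − 2cos(α−β) + 2d(sin α − sin β) = 48.841089; p = √p² = 6.988640; φ = atan2(cos β − cos α, d + sin α − sin β) = -0.028663 rad; t = (φ − α) mod 2π = 0.649735 rad, q = (β − φ) mod 2π = 5.357688 rad → L = 6.21·(0.649735 + 6.988640 + 5.357688) = 6.21·12.996063 = 80.705553 m
RSR: p² = 2 + d² − 2cos(α−β) + 2d(sin β − sin α) = 43.721717; p = √p² = 6.612240; φ = atan2(cos α − cos β, d − sin α + sin β) = 0.030295 rad; t = (α − φ) mod 2π = 5.574493 rad, q = (φ − β) mod 2π = 0.984454 rad → L = 6.21·(5.574493 + 6.612240 + 0.984454) = 6.21·13.171187 = 81.793073 m
LSR: p² = d² − 2 + 2cos(α−β) + 2d(sin α + sin β) = 26.507634; p = √p² = 5.148557; φ = atan2(−cos α − cos β, d + sin α + sin β) − atan2(−2, p) = 0.122316 rad; t = (φ − α) mod 2π = 0.800714 rad, q = (φ − β) mod 2π = 1.076476 rad → L = 6.21·(0.800714 + 5.148557 + 1.076476) = 6.21·7.025747 = 43.629888 m
RSL: p² = d² − 2 + 2cos(α−β) − 2d(sin α + sin β) = 65.752916; p = √p² = 8.108817; φ = atan2(cos α + cos β, d − sin α − sin β) − atan2(2, p) = -0.078631 rad; t = (α − φ) mod 2π = 5.683418 rad, q = (β − φ) mod 2π = 5.407656 rad → L = 6.21·(5.683418 + 8.108817 + 5.407656) = 6.21·19.199892 = 119.231329 m
RLR: c = (6 − d² + 2cos(α−β) + 2d(sin α − sin β))/8 = -4.465215, |c| > 1 → infeasible
LRL: c = (6 − d² + 2cos(α−β) − 2d(sin α − sin β))/8 = -5.105136, |c| > 1 → infeasible
Shortest: LSR with L = 43.629888 m ≈ 43.6299 m
Convert LSR to answer units (arcs ×180/π): t = 0.800714·180/π = 45.8775°, p = ρ·p = 6.21·5.148557 = 31.9725 m, q = 1.076476·180/π = 61.6775°, L = 43.6299 m.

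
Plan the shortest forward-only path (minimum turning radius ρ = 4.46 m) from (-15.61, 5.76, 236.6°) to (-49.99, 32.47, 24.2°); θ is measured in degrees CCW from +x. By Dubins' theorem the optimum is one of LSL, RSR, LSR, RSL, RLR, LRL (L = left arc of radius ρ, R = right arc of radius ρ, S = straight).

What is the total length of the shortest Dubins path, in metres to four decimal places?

51.7270 m

Let ψ = atan2(Δy, Δx) = atan2(26.71, -34.38) = 142.1562° be the start→goal bearing.
Normalize: d = |goal − start| / ρ = 43.536289/4.46 = 9.761500, α = (θ_start − ψ) mod 360° = 94.4438° = 1.648356 rad, β = (θ_goal − ψ) mod 360° = 242.0438° = 4.224462 rad.
Common terms: sin α = 0.996994, cos α = -0.077482, sin β = -0.883306, cos β = -0.468796, cos(α−β) = -0.844328, d² = 95.286880. Work in radians in the unit-radius frame; every candidate has L = ρ·(t + p + q).
LSL: p² = 2 + d² − 2cos(α−β) + 2d(sin α − sin β) = 135.684635; p = √p² = 11.648375; φ = atan2(cos β − cos α, d + sin α − sin β) = -0.033600 rad; t = (φ − α) mod 2π = 4.601229 rad, q = (β − φ) mod 2π = 4.258062 rad → L = 4.46·(4.601229 + 11.648375 + 4.258062) = 4.46·20.507666 = 91.464191 m
RSR: p² = 2 + d² − 2cos(α−β) + 2d(sin β − sin α) = 62.266436; p = √p² = 7.890908; φ = atan2(cos α − cos β, d − sin α + sin β) = 0.049611 rad; t = (α − φ) mod 2π = 1.598745 rad, q = (φ − β) mod 2π = 2.108335 rad → L = 4.46·(1.598745 + 7.890908 + 2.108335) = 4.46·11.597988 = 51.727025 m
LSR: p² = d² − 2 + 2cos(α−β) + 2d(sin α + sin β) = 93.817743; p = √p² = 9.685956; φ = atan2(−cos α − cos β, d + sin α + sin β) − atan2(−2, p) = 0.258885 rad; t = (φ − α) mod 2π = 4.893714 rad, q = (φ − β) mod 2π = 2.317608 rad → L = 4.46·(4.893714 + 9.685956 + 2.317608) = 4.46·16.897279 = 75.361864 m
RSL: p² = d² − 2 + 2cos(α−β) − 2d(sin α + sin β) = 89.378705; p = √p² = 9.454031; φ = atan2(cos α + cos β, d − sin α − sin β) − atan2(2, p) = -0.265038 rad; t = (α − φ) mod 2π = 1.913393 rad, q = (β − φ) mod 2π = 4.489499 rad → L = 4.46·(1.913393 + 9.454031 + 4.489499) = 4.46·15.856924 = 70.721880 m
RLR: c = (6 − d² + 2cos(α−β) + 2d(sin α − sin β))/8 = -6.783305, |c| > 1 → infeasible
LRL: c = (6 − d² + 2cos(α−β) − 2d(sin α − sin β))/8 = -15.960579, |c| > 1 → infeasible
Shortest: RSR with L = 51.727025 m ≈ 51.7270 m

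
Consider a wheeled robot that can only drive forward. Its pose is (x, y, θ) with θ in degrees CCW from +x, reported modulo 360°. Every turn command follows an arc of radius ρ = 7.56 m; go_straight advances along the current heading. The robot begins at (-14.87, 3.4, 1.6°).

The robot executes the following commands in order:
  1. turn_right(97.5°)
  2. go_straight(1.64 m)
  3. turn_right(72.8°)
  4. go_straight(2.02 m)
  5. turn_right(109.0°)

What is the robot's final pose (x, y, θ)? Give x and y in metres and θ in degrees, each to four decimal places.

set_pose: (x, y, θ) = (-14.8700, 3.4000, 1.6000°), ρ = 7.56
turn_right(97.5°): centre at ρ to the right, rotate −97.5° → (-7.1390, -4.9342, -95.9000° ≡ 264.1000°)
go_straight(1.64): x += 1.64·cos θ, y += 1.64·sin θ → (-7.3075, -6.5655, 264.1000°)
turn_right(72.8°): centre at ρ to the right, rotate −72.8° → (-13.3461, -13.2018, 191.3000°)
go_straight(2.02): x += 2.02·cos θ, y += 2.02·sin θ → (-15.3270, -13.5976, 191.3000°)
turn_right(109.0°): centre at ρ to the right, rotate −109.0° → (-24.3002, -5.1712, 82.3000°)

(-24.3002, -5.1712, 82.3000°)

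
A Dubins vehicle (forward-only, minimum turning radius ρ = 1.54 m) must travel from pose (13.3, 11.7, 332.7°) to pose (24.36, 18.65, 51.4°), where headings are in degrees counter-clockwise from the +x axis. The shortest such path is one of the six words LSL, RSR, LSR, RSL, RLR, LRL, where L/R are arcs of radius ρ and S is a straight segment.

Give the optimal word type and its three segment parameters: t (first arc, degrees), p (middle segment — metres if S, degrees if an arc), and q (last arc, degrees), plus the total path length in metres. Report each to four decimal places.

LSL: t = 62.8646°, p = 11.2484 m, q = 15.8354°, L = 13.3637 m

Let ψ = atan2(Δy, Δx) = atan2(6.95, 11.06) = 32.1449° be the start→goal bearing.
Normalize: d = |goal − start| / ρ = 13.062393/1.54 = 8.482073, α = (θ_start − ψ) mod 360° = 300.5551° = 5.245677 rad, β = (θ_goal − ψ) mod 360° = 19.2551° = 0.336065 rad.
Common terms: sin α = -0.861140, cos α = 0.508367, sin β = 0.329775, cos β = 0.944059, cos(α−β) = 0.195946, d² = 71.945564. Work in radians in the unit-radius frame; every candidate has L = ρ·(t + p + q).
LSL: p² = 2 + d² − 2cos(α−β) + 2d(sin α − sin β) = 53.350806; p = √p² = 7.304164; φ = atan2(cos β − cos α, d + sin α − sin β) = 0.059685 rad; t = (φ − α) mod 2π = 1.097194 rad, q = (β − φ) mod 2π = 0.276380 rad → L = 1.54·(1.097194 + 7.304164 + 0.276380) = 1.54·8.677738 = 13.363716 m
RSR: p² = 2 + d² − 2cos(α−β) + 2d(sin β − sin α) = 93.756538; p = √p² = 9.682796; φ = atan2(cos α − cos β, d − sin α + sin β) = -0.045012 rad; t = (α − φ) mod 2π = 5.290688 rad, q = (φ − β) mod 2π = 5.902108 rad → L = 1.54·(5.290688 + 9.682796 + 5.902108) = 1.54·20.875592 = 32.148412 m
LSR: p² = d² − 2 + 2cos(α−β) + 2d(sin α + sin β) = 61.323300; p = √p² = 7.830919; φ = atan2(−cos α − cos β, d + sin α + sin β) − atan2(−2, p) = 0.069366 rad; t = (φ − α) mod 2π = 1.106875 rad, q = (φ − β) mod 2π = 6.016486 rad → L = 1.54·(1.106875 + 7.830919 + 6.016486) = 1.54·14.954280 = 23.029591 m
RSL: p² = d² − 2 + 2cos(α−β) − 2d(sin α + sin β) = 79.351613; p = √p² = 8.907952; φ = atan2(cos α + cos β, d − sin α − sin β) − atan2(2, p) = -0.061089 rad; t = (α − φ) mod 2π = 5.306766 rad, q = (β − φ) mod 2π = 0.397155 rad → L = 1.54·(5.306766 + 8.907952 + 0.397155) = 1.54·14.611873 = 22.502284 m
RLR: c = (6 − d² + 2cos(α−β) + 2d(sin α − sin β))/8 = -10.719567, |c| > 1 → infeasible
LRL: c = (6 − d² + 2cos(α−β) − 2d(sin α − sin β))/8 = -5.668851, |c| > 1 → infeasible
Shortest: LSL with L = 13.363716 m ≈ 13.3637 m
Convert LSL to answer units (arcs ×180/π): t = 1.097194·180/π = 62.8646°, p = ρ·p = 1.54·7.304164 = 11.2484 m, q = 0.276380·180/π = 15.8354°, L = 13.3637 m.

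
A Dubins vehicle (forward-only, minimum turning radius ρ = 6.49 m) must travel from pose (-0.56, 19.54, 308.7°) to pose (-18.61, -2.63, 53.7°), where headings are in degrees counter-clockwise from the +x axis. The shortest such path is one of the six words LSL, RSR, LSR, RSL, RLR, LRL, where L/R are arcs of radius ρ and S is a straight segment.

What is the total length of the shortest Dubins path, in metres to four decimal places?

52.1679 m

Let ψ = atan2(Δy, Δx) = atan2(-22.17, -18.05) = -129.1512° be the start→goal bearing.
Normalize: d = |goal − start| / ρ = 28.588659/6.49 = 4.405032, α = (θ_start − ψ) mod 360° = 77.8512° = 1.358760 rad, β = (θ_goal − ψ) mod 360° = 182.8512° = 3.191356 rad.
Common terms: sin α = 0.977604, cos α = 0.210451, sin β = -0.049743, cos β = -0.998762, cos(α−β) = -0.258819, d² = 19.404308. Work in radians in the unit-radius frame; every candidate has L = ρ·(t + p + q).
LSL: p² = 2 + d² − 2cos(α−β) + 2d(sin α − sin β) = 30.972939; p = √p² = 5.565334; φ = atan2(cos β − cos α, d + sin α − sin β) = -0.219023 rad; t = (φ − α) mod 2π = 4.705402 rad, q = (β − φ) mod 2π = 3.410379 rad → L = 6.49·(4.705402 + 5.565334 + 3.410379) = 6.49·13.681115 = 88.790435 m
RSR: p² = 2 + d² − 2cos(α−β) + 2d(sin β − sin α) = 12.870953; p = √p² = 3.587611; φ = atan2(cos α − cos β, d − sin α + sin β) = 0.343784 rad; t = (α − φ) mod 2π = 1.014976 rad, q = (φ − β) mod 2π = 3.435614 rad → L = 6.49·(1.014976 + 3.587611 + 3.435614) = 6.49·8.038201 = 52.167922 m
LSR: p² = d² − 2 + 2cos(α−β) + 2d(sin α + sin β) = 25.061192; p = √p² = 5.006116; φ = atan2(−cos α − cos β, d + sin α + sin β) − atan2(−2, p) = 0.526843 rad; t = (φ − α) mod 2π = 5.451268 rad, q = (φ − β) mod 2π = 3.618672 rad → L = 6.49·(5.451268 + 5.006116 + 3.618672) = 6.49·14.076056 = 91.353603 m
RSL: p² = d² − 2 + 2cos(α−β) − 2d(sin α + sin β) = 8.712148; p = √p² = 2.951635; φ = atan2(cos α + cos β, d − sin α − sin β) − atan2(2, p) = -0.818469 rad; t = (α − φ) mod 2π = 2.177229 rad, q = (β − φ) mod 2π = 4.009825 rad → L = 6.49·(2.177229 + 2.951635 + 4.009825) = 6.49·9.138689 = 59.310091 m
RLR: c = (6 − d² + 2cos(α−β) + 2d(sin α − sin β))/8 = -0.608869; p = 2π − arccos c = 4.057755 rad; φ = atan2(cos α − cos β, d − sin α + sin β) = 0.343784 rad; t = (α − φ + p/2) mod 2π = 3.043853 rad, q = (α − β − t + p) mod 2π = 5.464491 rad → L = 6.49·(3.043853 + 4.057755 + 5.464491) = 6.49·12.566099 = 81.553982 m
LRL: c = (6 − d² + 2cos(α−β) − 2d(sin α − sin β))/8 = -2.871617, |c| > 1 → infeasible
Shortest: RSR with L = 52.167922 m ≈ 52.1679 m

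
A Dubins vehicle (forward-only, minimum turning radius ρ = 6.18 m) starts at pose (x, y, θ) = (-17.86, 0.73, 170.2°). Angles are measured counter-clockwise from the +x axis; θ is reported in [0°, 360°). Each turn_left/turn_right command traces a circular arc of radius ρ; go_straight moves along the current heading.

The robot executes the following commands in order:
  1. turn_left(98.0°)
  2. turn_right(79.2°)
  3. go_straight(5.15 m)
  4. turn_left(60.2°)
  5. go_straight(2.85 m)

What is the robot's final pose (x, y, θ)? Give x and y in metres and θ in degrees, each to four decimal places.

set_pose: (x, y, θ) = (-17.8600, 0.7300, 170.2000°), ρ = 6.18
turn_left(98.0°): centre at ρ to the left, rotate +98.0° → (-25.0888, -5.1657, 268.2000°)
turn_right(79.2°): centre at ρ to the right, rotate −79.2° → (-30.2990, -11.0755, 189.0000°)
go_straight(5.15): x += 5.15·cos θ, y += 5.15·sin θ → (-35.3856, -11.8811, 189.0000°)
turn_left(60.2°): centre at ρ to the left, rotate +60.2° → (-40.1961, -15.7905, 249.2000°)
go_straight(2.85): x += 2.85·cos θ, y += 2.85·sin θ → (-41.2081, -18.4547, 249.2000°)

(-41.2081, -18.4547, 249.2000°)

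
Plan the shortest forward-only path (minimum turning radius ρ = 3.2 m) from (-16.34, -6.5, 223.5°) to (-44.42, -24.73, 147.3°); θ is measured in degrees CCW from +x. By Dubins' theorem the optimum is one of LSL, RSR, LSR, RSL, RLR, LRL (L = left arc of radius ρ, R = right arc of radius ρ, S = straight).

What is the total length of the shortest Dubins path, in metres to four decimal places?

Let ψ = atan2(Δy, Δx) = atan2(-18.23, -28.08) = -147.0077° be the start→goal bearing.
Normalize: d = |goal − start| / ρ = 33.478639/3.2 = 10.462075, α = (θ_start − ψ) mod 360° = 10.5077° = 0.183394 rad, β = (θ_goal − ψ) mod 360° = 294.3077° = 5.136638 rad.
Common terms: sin α = 0.182368, cos α = 0.983230, sin β = -0.911348, cos β = 0.411637, cos(α−β) = 0.238533, d² = 109.455010. Work in radians in the unit-radius frame; every candidate has L = ρ·(t + p + q).
LSL: p² = 2 + d² − 2cos(α−β) + 2d(sin α − sin β) = 133.863013; p = √p² = 11.569918; φ = atan2(cos β − cos α, d + sin α − sin β) = -0.049424 rad; t = (φ − α) mod 2π = 6.050368 rad, q = (β − φ) mod 2π = 5.186062 rad → L = 3.2·(6.050368 + 11.569918 + 5.186062) = 3.2·22.806348 = 72.980314 m
RSR: p² = 2 + d² − 2cos(α−β) + 2d(sin β − sin α) = 88.092873; p = √p² = 9.385780; φ = atan2(cos α − cos β, d − sin α + sin β) = 0.060938 rad; t = (α − φ) mod 2π = 0.122456 rad, q = (φ − β) mod 2π = 1.207485 rad → L = 3.2·(0.122456 + 9.385780 + 1.207485) = 3.2·10.715721 = 34.290308 m
LSR: p² = d² − 2 + 2cos(α−β) + 2d(sin α + sin β) = 92.678784; p = √p² = 9.626982; φ = atan2(−cos α − cos β, d + sin α + sin β) − atan2(−2, p) = 0.062493 rad; t = (φ − α) mod 2π = 6.162284 rad, q = (φ − β) mod 2π = 1.209040 rad → L = 3.2·(6.162284 + 9.626982 + 1.209040) = 3.2·16.998307 = 54.394581 m
RSL: p² = d² − 2 + 2cos(α−β) − 2d(sin α + sin β) = 123.185369; p = √p² = 11.098890; φ = atan2(cos α + cos β, d − sin α − sin β) − atan2(2, p) = -0.054283 rad; t = (α − φ) mod 2π = 0.237677 rad, q = (β − φ) mod 2π = 5.190922 rad → L = 3.2·(0.237677 + 11.098890 + 5.190922) = 3.2·16.527489 = 52.887965 m
RLR: c = (6 − d² + 2cos(α−β) + 2d(sin α − sin β))/8 = -10.011609, |c| > 1 → infeasible
LRL: c = (6 − d² + 2cos(α−β) − 2d(sin α − sin β))/8 = -15.732877, |c| > 1 → infeasible
Shortest: RSR with L = 34.290308 m ≈ 34.2903 m

34.2903 m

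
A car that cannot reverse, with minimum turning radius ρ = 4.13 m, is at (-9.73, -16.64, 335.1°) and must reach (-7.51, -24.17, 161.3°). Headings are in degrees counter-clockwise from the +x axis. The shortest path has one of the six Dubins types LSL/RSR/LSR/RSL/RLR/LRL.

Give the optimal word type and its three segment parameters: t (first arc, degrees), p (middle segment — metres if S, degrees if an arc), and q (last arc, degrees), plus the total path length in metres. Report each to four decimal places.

LRL: t = 44.6813°, p = 225.9164°, q = 7.4351°, L = 20.0412 m

Let ψ = atan2(Δy, Δx) = atan2(-7.53, 2.22) = -73.5734° be the start→goal bearing.
Normalize: d = |goal − start| / ρ = 7.850433/4.13 = 1.900831, α = (θ_start − ψ) mod 360° = 48.6734° = 0.849511 rad, β = (θ_goal − ψ) mod 360° = 234.8734° = 4.099314 rad.
Common terms: sin α = 0.750958, cos α = 0.660350, sin β = -0.817883, cos β = -0.575385, cos(α−β) = -0.994151, d² = 3.613159. Work in radians in the unit-radius frame; every candidate has L = ρ·(t + p + q).
LSL: p² = 2 + d² − 2cos(α−β) + 2d(sin α − sin β) = 13.565662; p = √p² = 3.683159; φ = atan2(cos β − cos α, d + sin α − sin β) = -0.342146 rad; t = (φ − α) mod 2π = 5.091528 rad, q = (β − φ) mod 2π = 4.441460 rad → L = 4.13·(5.091528 + 3.683159 + 4.441460) = 4.13·13.216148 = 54.582690 m
RSR: p² = 2 + d² − 2cos(α−β) + 2d(sin β − sin α) = 1.637261; p = √p² = 1.279555; φ = atan2(cos α − cos β, d − sin α + sin β) = 1.308335 rad; t = (α − φ) mod 2π = 5.824361 rad, q = (φ − β) mod 2π = 3.492206 rad → L = 4.13·(5.824361 + 1.279555 + 3.492206) = 4.13·10.596122 = 43.761986 m
LSR: p² = d² − 2 + 2cos(α−β) + 2d(sin α + sin β) = -0.629569 < 0 → infeasible
RSL: p² = d² − 2 + 2cos(α−β) − 2d(sin α + sin β) = -0.120716 < 0 → infeasible
RLR: c = (6 − d² + 2cos(α−β) + 2d(sin α − sin β))/8 = 0.795342; p = 2π − arccos c = 5.631961 rad; φ = atan2(cos α − cos β, d − sin α + sin β) = 1.308335 rad; t = (α − φ + p/2) mod 2π = 2.357156 rad, q = (α − β − t + p) mod 2π = 0.025002 rad → L = 4.13·(2.357156 + 5.631961 + 0.025002) = 4.13·8.014119 = 33.098313 m
LRL: c = (6 − d² + 2cos(α−β) − 2d(sin α − sin β))/8 = -0.695708; p = 2π − arccos c = 3.942984 rad; φ = atan2(cos β − cos α, d + sin α − sin β) = -0.342146 rad; t = (φ − α + p/2) mod 2π = 0.779835 rad, q = (β − α − t + p) mod 2π = 0.129767 rad → L = 4.13·(0.779835 + 3.942984 + 0.129767) = 4.13·4.852586 = 20.041181 m
Shortest: LRL with L = 20.041181 m ≈ 20.0412 m
Convert LRL to answer units (arcs ×180/π): t = 0.779835·180/π = 44.6813°, p = 3.942984·180/π = 225.9164°, q = 0.129767·180/π = 7.4351°, L = 20.0412 m.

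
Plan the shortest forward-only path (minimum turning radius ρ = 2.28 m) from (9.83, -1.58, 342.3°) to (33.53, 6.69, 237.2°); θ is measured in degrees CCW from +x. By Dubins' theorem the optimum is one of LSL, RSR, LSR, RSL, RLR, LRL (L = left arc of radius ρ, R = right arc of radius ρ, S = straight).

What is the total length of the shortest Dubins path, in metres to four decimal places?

29.9129 m

Let ψ = atan2(Δy, Δx) = atan2(8.27, 23.70) = 19.2362° be the start→goal bearing.
Normalize: d = |goal − start| / ρ = 25.101452/2.28 = 11.009409, α = (θ_start − ψ) mod 360° = 323.0638° = 5.638527 rad, β = (θ_goal − ψ) mod 360° = 217.9638° = 3.804186 rad.
Common terms: sin α = -0.600925, cos α = 0.799305, sin β = -0.615164, cos β = -0.788399, cos(α−β) = -0.260505, d² = 121.207083. Work in radians in the unit-radius frame; every candidate has L = ρ·(t + p + q).
LSL: p² = 2 + d² − 2cos(α−β) + 2d(sin α − sin β) = 124.041607; p = √p² = 11.137397; φ = atan2(cos β − cos α, d + sin α − sin β) = -0.143043 rad; t = (φ − α) mod 2π = 0.501615 rad, q = (β − φ) mod 2π = 3.947230 rad → L = 2.28·(0.501615 + 11.137397 + 3.947230) = 2.28·15.586241 = 35.536630 m
RSR: p² = 2 + d² − 2cos(α−β) + 2d(sin β − sin α) = 123.414577; p = √p² = 11.109211; φ = atan2(cos α − cos β, d − sin α + sin β) = 0.143409 rad; t = (α − φ) mod 2π = 5.495118 rad, q = (φ − β) mod 2π = 2.622408 rad → L = 2.28·(5.495118 + 11.109211 + 2.622408) = 2.28·19.226738 = 43.836962 m
LSR: p² = d² − 2 + 2cos(α−β) + 2d(sin α + sin β) = 91.909236; p = √p² = 9.586930; φ = atan2(−cos α − cos β, d + sin α + sin β) − atan2(−2, p) = 0.204554 rad; t = (φ − α) mod 2π = 0.849212 rad, q = (φ − β) mod 2π = 2.683553 rad → L = 2.28·(0.849212 + 9.586930 + 2.683553) = 2.28·13.119696 = 29.912906 m
RSL: p² = d² − 2 + 2cos(α−β) − 2d(sin α + sin β) = 145.462912; p = √p² = 12.060801; φ = atan2(cos α + cos β, d − sin α − sin β) − atan2(2, p) = -0.163439 rad; t = (α − φ) mod 2π = 5.801966 rad, q = (β − φ) mod 2π = 3.967625 rad → L = 2.28·(5.801966 + 12.060801 + 3.967625) = 2.28·21.830392 = 49.773294 m
RLR: c = (6 − d² + 2cos(α−β) + 2d(sin α − sin β))/8 = -14.426822, |c| > 1 → infeasible
LRL: c = (6 − d² + 2cos(α−β) − 2d(sin α − sin β))/8 = -14.505201, |c| > 1 → infeasible
Shortest: LSR with L = 29.912906 m ≈ 29.9129 m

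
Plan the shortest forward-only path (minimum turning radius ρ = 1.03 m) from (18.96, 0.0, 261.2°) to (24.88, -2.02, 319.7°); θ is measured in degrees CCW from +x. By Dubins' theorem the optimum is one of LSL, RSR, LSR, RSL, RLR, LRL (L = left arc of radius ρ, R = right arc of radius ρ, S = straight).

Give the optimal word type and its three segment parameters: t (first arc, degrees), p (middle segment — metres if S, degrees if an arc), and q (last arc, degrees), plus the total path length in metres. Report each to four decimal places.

Let ψ = atan2(Δy, Δx) = atan2(-2.02, 5.92) = -18.8405° be the start→goal bearing.
Normalize: d = |goal − start| / ρ = 6.255142/1.03 = 6.072953, α = (θ_start − ψ) mod 360° = 280.0405° = 4.887628 rad, β = (θ_goal − ψ) mod 360° = 338.5405° = 5.908646 rad.
Common terms: sin α = -0.984685, cos α = 0.174344, sin β = -0.365844, cos β = 0.930676, cos(α−β) = 0.522499, d² = 36.880762. Work in radians in the unit-radius frame; every candidate has L = ρ·(t + p + q).
LSL: p² = 2 + d² − 2cos(α−β) + 2d(sin α − sin β) = 30.319380; p = √p² = 5.506304; φ = atan2(cos β − cos α, d + sin α − sin β) = 0.137793 rad; t = (φ − α) mod 2π = 1.533350 rad, q = (β − φ) mod 2π = 5.770853 rad → L = 1.03·(1.533350 + 5.506304 + 5.770853) = 1.03·12.810507 = 13.194822 m
RSR: p² = 2 + d² − 2cos(α−β) + 2d(sin β − sin α) = 45.352149; p = √p² = 6.734400; φ = atan2(cos α − cos β, d − sin α + sin β) = -0.112546 rad; t = (α − φ) mod 2π = 5.000175 rad, q = (φ − β) mod 2π = 0.261993 rad → L = 1.03·(5.000175 + 6.734400 + 0.261993) = 1.03·11.996568 = 12.356465 m
LSR: p² = d² − 2 + 2cos(α−β) + 2d(sin α + sin β) = 19.522363; p = √p² = 4.418412; φ = atan2(−cos α − cos β, d + sin α + sin β) − atan2(−2, p) = 0.195198 rad; t = (φ − α) mod 2π = 1.590755 rad, q = (φ − β) mod 2π = 0.569737 rad → L = 1.03·(1.590755 + 4.418412 + 0.569737) = 1.03·6.578904 = 6.776271 m
RSL: p² = d² − 2 + 2cos(α−β) − 2d(sin α + sin β) = 52.329155; p = √p² = 7.233889; φ = atan2(cos α + cos β, d − sin α − sin β) − atan2(2, p) = -0.121969 rad; t = (α − φ) mod 2π = 5.009597 rad, q = (β − φ) mod 2π = 6.030615 rad → L = 1.03·(5.009597 + 7.233889 + 6.030615) = 1.03·18.274101 = 18.822324 m
RLR: c = (6 − d² + 2cos(α−β) + 2d(sin α − sin β))/8 = -4.669019, |c| > 1 → infeasible
LRL: c = (6 − d² + 2cos(α−β) − 2d(sin α − sin β))/8 = -2.789923, |c| > 1 → infeasible
Shortest: LSR with L = 6.776271 m ≈ 6.7763 m
Convert LSR to answer units (arcs ×180/π): t = 1.590755·180/π = 91.1435°, p = ρ·p = 1.03·4.418412 = 4.5510 m, q = 0.569737·180/π = 32.6435°, L = 6.7763 m.

LSR: t = 91.1435°, p = 4.5510 m, q = 32.6435°, L = 6.7763 m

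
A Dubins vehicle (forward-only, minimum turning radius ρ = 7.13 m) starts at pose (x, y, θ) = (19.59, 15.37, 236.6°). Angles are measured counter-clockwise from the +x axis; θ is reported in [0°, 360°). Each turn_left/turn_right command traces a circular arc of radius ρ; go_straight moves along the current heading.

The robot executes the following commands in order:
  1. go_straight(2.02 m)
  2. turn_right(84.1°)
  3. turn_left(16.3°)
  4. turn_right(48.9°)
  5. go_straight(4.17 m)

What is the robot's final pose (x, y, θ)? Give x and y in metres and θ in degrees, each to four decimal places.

set_pose: (x, y, θ) = (19.5900, 15.3700, 236.6000°), ρ = 7.13
go_straight(2.02): x += 2.02·cos θ, y += 2.02·sin θ → (18.4780, 13.6836, 236.6000°)
turn_right(84.1°): centre at ρ to the right, rotate −84.1° → (9.2333, 11.2841, 152.5000°)
turn_left(16.3°): centre at ρ to the left, rotate +16.3° → (7.3259, 11.9540, 168.8000°)
turn_right(48.9°): centre at ρ to the right, rotate −48.9° → (2.5298, 15.3940, 119.9000°)
go_straight(4.17): x += 4.17·cos θ, y += 4.17·sin θ → (0.4511, 19.0089, 119.9000°)

(0.4511, 19.0089, 119.9000°)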